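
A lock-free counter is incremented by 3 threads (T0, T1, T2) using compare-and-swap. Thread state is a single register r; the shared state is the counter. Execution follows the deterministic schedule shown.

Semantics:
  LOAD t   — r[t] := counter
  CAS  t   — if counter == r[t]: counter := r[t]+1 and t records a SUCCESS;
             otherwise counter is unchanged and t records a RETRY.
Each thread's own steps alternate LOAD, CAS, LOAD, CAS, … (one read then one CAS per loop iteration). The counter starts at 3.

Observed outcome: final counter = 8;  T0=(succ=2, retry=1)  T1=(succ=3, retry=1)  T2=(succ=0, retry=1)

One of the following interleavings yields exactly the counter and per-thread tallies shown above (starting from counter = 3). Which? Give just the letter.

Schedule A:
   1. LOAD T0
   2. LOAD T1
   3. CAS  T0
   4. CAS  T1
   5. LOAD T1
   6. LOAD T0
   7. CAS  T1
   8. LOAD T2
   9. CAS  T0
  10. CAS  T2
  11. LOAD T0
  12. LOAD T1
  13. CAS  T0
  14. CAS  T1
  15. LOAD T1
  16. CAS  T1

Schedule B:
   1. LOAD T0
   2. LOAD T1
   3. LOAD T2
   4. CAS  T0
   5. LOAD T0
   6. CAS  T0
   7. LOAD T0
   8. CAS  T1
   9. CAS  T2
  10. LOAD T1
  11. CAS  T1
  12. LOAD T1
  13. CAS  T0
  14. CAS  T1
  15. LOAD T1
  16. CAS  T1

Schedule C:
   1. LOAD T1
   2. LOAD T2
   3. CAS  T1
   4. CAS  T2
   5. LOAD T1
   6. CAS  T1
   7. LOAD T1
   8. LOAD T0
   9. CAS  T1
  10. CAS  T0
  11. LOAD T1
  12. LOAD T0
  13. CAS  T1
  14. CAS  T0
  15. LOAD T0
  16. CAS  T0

Tracing schedule B:
#1 T0 reads 3
#2 T1 reads 3
#3 T2 reads 3
#4 T0 CAS(3→4) writes; counter now 4
#5 T0 reads 4
#6 T0 CAS(4→5) writes; counter now 5
#7 T0 reads 5
#8 T1 CAS(3→4) fails; counter now 5
#9 T2 CAS(3→4) fails; counter now 5
#10 T1 reads 5
#11 T1 CAS(5→6) writes; counter now 6
#12 T1 reads 6
#13 T0 CAS(5→6) fails; counter now 6
#14 T1 CAS(6→7) writes; counter now 7
#15 T1 reads 7
#16 T1 CAS(7→8) writes; counter now 8

B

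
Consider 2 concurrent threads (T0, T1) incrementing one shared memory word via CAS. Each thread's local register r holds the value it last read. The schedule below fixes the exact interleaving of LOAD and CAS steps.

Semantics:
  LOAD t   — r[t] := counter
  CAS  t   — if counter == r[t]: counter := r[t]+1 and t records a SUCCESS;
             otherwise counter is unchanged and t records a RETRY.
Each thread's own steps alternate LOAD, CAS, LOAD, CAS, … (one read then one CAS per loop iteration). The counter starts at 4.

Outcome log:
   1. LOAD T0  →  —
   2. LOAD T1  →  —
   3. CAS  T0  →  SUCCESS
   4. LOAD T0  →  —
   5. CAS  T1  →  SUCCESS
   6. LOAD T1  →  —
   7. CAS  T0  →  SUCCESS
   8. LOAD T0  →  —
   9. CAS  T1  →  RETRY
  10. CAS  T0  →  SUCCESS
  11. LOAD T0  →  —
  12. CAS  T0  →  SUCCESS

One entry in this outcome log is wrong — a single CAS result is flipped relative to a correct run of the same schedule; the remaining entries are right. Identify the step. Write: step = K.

Correct run:
1. LOAD T0 → mem=4 r[T0]=4 [LOAD]
2. LOAD T1 → mem=4 r[T1]=4 [LOAD]
3. CAS T0 → mem=5 r[T0]=4 [OK]
4. LOAD T0 → mem=5 r[T0]=5 [LOAD]
5. CAS T1 → mem=5 r[T1]=4 [RETRY]
6. LOAD T1 → mem=5 r[T1]=5 [LOAD]
7. CAS T0 → mem=6 r[T0]=5 [OK]
8. LOAD T0 → mem=6 r[T0]=6 [LOAD]
9. CAS T1 → mem=6 r[T1]=5 [RETRY]
10. CAS T0 → mem=7 r[T0]=6 [OK]
11. LOAD T0 → mem=7 r[T0]=7 [LOAD]
12. CAS T0 → mem=8 r[T0]=7 [OK]
Mismatch at 5.

step = 5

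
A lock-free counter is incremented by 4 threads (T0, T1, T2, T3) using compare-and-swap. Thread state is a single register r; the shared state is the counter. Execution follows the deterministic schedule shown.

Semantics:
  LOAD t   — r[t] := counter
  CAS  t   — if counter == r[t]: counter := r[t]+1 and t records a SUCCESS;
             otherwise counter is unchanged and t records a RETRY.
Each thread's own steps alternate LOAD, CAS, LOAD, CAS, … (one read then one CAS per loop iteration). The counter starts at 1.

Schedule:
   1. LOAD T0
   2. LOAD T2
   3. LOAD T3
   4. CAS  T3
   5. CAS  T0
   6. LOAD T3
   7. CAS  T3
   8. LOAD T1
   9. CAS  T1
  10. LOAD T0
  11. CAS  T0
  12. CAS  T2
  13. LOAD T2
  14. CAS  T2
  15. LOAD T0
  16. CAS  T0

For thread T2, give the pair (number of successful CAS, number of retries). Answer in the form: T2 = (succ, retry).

T2 = (1, 1)

step 1: T0 LOAD ⇒ load; ctr=1 reg=1
step 2: T2 LOAD ⇒ load; ctr=1 reg=1
step 3: T3 LOAD ⇒ load; ctr=1 reg=1
step 4: T3 CAS ⇒ ok; ctr=2 reg=1
step 5: T0 CAS ⇒ retry; ctr=2 reg=1
step 6: T3 LOAD ⇒ load; ctr=2 reg=2
step 7: T3 CAS ⇒ ok; ctr=3 reg=2
step 8: T1 LOAD ⇒ load; ctr=3 reg=3
step 9: T1 CAS ⇒ ok; ctr=4 reg=3
step 10: T0 LOAD ⇒ load; ctr=4 reg=4
step 11: T0 CAS ⇒ ok; ctr=5 reg=4
step 12: T2 CAS ⇒ retry; ctr=5 reg=1
step 13: T2 LOAD ⇒ load; ctr=5 reg=5
step 14: T2 CAS ⇒ ok; ctr=6 reg=5
step 15: T0 LOAD ⇒ load; ctr=6 reg=6
step 16: T0 CAS ⇒ ok; ctr=7 reg=6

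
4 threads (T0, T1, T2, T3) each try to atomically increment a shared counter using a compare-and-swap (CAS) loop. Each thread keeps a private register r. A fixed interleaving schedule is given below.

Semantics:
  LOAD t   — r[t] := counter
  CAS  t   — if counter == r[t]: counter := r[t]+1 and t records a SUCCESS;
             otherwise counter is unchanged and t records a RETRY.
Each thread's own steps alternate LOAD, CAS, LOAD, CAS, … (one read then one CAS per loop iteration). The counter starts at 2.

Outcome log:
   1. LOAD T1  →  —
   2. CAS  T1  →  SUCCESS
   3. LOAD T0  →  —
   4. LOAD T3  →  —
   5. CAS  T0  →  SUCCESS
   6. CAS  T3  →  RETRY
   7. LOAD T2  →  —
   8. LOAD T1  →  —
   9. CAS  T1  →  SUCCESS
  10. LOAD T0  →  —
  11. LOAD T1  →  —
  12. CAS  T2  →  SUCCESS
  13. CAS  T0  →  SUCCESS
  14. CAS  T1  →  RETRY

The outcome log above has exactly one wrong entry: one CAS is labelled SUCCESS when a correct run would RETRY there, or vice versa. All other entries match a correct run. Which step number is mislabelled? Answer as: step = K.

Reference trace:
#1 T1 reads 2
#2 T1 CAS(2→3) writes; counter now 3
#3 T0 reads 3
#4 T3 reads 3
#5 T0 CAS(3→4) writes; counter now 4
#6 T3 CAS(3→4) fails; counter now 4
#7 T2 reads 4
#8 T1 reads 4
#9 T1 CAS(4→5) writes; counter now 5
#10 T0 reads 5
#11 T1 reads 5
#12 T2 CAS(4→5) fails; counter now 5
#13 T0 CAS(5→6) writes; counter now 6
#14 T1 CAS(5→6) fails; counter now 6
Flip is step 12.

step = 12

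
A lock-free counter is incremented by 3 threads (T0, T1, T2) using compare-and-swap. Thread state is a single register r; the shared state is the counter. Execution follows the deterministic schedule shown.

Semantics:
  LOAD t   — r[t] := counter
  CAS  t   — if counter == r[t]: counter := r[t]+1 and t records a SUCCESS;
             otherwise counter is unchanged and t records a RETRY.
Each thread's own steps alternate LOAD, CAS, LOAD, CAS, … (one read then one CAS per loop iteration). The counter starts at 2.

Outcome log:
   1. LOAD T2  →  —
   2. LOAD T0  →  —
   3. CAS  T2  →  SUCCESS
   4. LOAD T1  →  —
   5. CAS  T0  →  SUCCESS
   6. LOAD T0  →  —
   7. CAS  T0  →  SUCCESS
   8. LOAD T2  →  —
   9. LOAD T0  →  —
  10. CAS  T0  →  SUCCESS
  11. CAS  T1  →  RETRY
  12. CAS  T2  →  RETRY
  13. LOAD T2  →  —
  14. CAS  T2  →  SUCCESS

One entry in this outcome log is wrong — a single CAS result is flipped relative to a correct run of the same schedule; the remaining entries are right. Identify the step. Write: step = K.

Re-executing:
T2 LOAD — after: cnt=2, r=2 — load
T0 LOAD — after: cnt=2, r=2 — load
T2 CAS — after: cnt=3, r=2 — ok
T1 LOAD — after: cnt=3, r=3 — load
T0 CAS — after: cnt=3, r=2 — retry
T0 LOAD — after: cnt=3, r=3 — load
T0 CAS — after: cnt=4, r=3 — ok
T2 LOAD — after: cnt=4, r=4 — load
T0 LOAD — after: cnt=4, r=4 — load
T0 CAS — after: cnt=5, r=4 — ok
T1 CAS — after: cnt=5, r=3 — retry
T2 CAS — after: cnt=5, r=4 — retry
T2 LOAD — after: cnt=5, r=5 — load
T2 CAS — after: cnt=6, r=5 — ok
Log disagrees first at step 5.

step = 5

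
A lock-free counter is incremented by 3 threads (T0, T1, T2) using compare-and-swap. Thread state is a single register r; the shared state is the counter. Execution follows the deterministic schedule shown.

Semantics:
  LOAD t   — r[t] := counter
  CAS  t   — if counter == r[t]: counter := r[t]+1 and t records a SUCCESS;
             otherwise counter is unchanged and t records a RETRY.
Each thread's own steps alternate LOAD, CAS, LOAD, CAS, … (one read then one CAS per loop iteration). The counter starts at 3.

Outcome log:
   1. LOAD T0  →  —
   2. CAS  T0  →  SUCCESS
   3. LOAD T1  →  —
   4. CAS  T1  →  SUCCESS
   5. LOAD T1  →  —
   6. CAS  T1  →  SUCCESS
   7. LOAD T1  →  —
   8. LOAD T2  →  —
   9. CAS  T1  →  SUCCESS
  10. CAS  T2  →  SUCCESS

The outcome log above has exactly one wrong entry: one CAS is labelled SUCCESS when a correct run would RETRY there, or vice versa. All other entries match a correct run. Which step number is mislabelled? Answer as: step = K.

step = 10

Correct run:
#1 T0 reads 3
#2 T0 CAS(3→4) writes; counter now 4
#3 T1 reads 4
#4 T1 CAS(4→5) writes; counter now 5
#5 T1 reads 5
#6 T1 CAS(5→6) writes; counter now 6
#7 T1 reads 6
#8 T2 reads 6
#9 T1 CAS(6→7) writes; counter now 7
#10 T2 CAS(6→7) fails; counter now 7
Flip is step 10.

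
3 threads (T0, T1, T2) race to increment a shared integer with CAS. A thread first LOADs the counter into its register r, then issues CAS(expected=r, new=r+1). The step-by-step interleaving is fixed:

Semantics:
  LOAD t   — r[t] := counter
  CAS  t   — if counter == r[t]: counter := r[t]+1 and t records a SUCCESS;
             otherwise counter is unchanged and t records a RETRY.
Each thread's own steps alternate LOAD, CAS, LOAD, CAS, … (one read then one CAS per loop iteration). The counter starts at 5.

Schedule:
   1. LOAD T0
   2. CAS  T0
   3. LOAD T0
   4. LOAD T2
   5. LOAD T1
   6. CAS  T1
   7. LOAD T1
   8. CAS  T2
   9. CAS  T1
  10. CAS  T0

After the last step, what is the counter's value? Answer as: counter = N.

counter = 8

#1 T0 reads 5
#2 T0 CAS(5→6) writes; counter now 6
#3 T0 reads 6
#4 T2 reads 6
#5 T1 reads 6
#6 T1 CAS(6→7) writes; counter now 7
#7 T1 reads 7
#8 T2 CAS(6→7) fails; counter now 7
#9 T1 CAS(7→8) writes; counter now 8
#10 T0 CAS(6→7) fails; counter now 8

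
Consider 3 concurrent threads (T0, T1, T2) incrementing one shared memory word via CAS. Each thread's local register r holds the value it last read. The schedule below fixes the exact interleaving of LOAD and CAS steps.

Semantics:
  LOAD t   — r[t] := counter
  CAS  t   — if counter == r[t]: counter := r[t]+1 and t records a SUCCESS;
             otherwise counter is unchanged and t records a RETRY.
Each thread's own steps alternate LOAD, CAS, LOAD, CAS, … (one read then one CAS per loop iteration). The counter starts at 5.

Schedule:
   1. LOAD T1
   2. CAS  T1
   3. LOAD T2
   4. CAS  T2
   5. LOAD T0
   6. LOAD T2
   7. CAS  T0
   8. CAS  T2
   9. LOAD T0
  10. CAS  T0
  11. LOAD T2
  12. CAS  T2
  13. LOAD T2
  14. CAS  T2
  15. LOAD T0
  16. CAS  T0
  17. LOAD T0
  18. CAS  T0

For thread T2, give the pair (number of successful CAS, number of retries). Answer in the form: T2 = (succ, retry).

T2 = (3, 1)

   1) LOAD T1:  M=5  r_T1=5
   2) CAS  T1:  M=6  r_T1=5 ✓
   3) LOAD T2:  M=6  r_T2=6
   4) CAS  T2:  M=7  r_T2=6 ✓
   5) LOAD T0:  M=7  r_T0=7
   6) LOAD T2:  M=7  r_T2=7
   7) CAS  T0:  M=8  r_T0=7 ✓
   8) CAS  T2:  M=8  r_T2=7 ✗
   9) LOAD T0:  M=8  r_T0=8
  10) CAS  T0:  M=9  r_T0=8 ✓
  11) LOAD T2:  M=9  r_T2=9
  12) CAS  T2:  M=10  r_T2=9 ✓
  13) LOAD T2:  M=10  r_T2=10
  14) CAS  T2:  M=11  r_T2=10 ✓
  15) LOAD T0:  M=11  r_T0=11
  16) CAS  T0:  M=12  r_T0=11 ✓
  17) LOAD T0:  M=12  r_T0=12
  18) CAS  T0:  M=13  r_T0=12 ✓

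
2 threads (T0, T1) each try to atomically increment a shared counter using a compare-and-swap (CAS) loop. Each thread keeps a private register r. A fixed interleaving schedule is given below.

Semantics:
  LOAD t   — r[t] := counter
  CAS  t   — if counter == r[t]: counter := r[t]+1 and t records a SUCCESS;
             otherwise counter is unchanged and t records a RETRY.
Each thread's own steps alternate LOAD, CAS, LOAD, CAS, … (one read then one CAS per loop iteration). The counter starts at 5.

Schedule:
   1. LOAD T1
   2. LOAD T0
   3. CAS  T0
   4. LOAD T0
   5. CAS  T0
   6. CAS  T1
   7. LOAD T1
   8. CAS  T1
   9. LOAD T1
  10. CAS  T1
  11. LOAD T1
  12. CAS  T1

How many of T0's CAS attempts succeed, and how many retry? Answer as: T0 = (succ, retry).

T1 LOAD — after: cnt=5, r=5 — load
T0 LOAD — after: cnt=5, r=5 — load
T0 CAS — after: cnt=6, r=5 — ok
T0 LOAD — after: cnt=6, r=6 — load
T0 CAS — after: cnt=7, r=6 — ok
T1 CAS — after: cnt=7, r=5 — retry
T1 LOAD — after: cnt=7, r=7 — load
T1 CAS — after: cnt=8, r=7 — ok
T1 LOAD — after: cnt=8, r=8 — load
T1 CAS — after: cnt=9, r=8 — ok
T1 LOAD — after: cnt=9, r=9 — load
T1 CAS — after: cnt=10, r=9 — ok

T0 = (2, 0)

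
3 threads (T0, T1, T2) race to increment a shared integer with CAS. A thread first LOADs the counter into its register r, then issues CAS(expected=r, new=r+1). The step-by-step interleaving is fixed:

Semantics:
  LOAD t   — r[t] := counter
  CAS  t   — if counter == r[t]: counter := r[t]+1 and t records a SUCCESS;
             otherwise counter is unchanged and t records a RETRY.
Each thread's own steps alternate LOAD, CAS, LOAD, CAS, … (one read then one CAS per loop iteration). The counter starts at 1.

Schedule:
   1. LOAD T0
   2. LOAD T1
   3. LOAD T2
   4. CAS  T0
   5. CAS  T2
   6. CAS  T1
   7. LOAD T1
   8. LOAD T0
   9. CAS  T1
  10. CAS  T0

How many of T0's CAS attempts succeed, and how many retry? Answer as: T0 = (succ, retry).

T0 = (1, 1)

step 1: T0 LOAD ⇒ load; ctr=1 reg=1
step 2: T1 LOAD ⇒ load; ctr=1 reg=1
step 3: T2 LOAD ⇒ load; ctr=1 reg=1
step 4: T0 CAS ⇒ ok; ctr=2 reg=1
step 5: T2 CAS ⇒ retry; ctr=2 reg=1
step 6: T1 CAS ⇒ retry; ctr=2 reg=1
step 7: T1 LOAD ⇒ load; ctr=2 reg=2
step 8: T0 LOAD ⇒ load; ctr=2 reg=2
step 9: T1 CAS ⇒ ok; ctr=3 reg=2
step 10: T0 CAS ⇒ retry; ctr=3 reg=2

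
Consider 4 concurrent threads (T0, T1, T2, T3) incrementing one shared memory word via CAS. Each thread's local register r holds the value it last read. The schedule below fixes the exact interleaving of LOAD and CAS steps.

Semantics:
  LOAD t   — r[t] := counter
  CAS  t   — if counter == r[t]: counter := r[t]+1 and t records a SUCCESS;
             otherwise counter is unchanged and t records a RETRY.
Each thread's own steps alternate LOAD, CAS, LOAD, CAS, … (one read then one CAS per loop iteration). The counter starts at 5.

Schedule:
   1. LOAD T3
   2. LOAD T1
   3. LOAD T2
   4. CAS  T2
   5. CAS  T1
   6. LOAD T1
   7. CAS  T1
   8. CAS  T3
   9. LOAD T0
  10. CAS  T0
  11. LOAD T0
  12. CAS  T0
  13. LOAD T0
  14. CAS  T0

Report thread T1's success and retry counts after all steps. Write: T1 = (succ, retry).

1. LOAD T3 → mem=5 r[T3]=5 [LOAD]
2. LOAD T1 → mem=5 r[T1]=5 [LOAD]
3. LOAD T2 → mem=5 r[T2]=5 [LOAD]
4. CAS T2 → mem=6 r[T2]=5 [OK]
5. CAS T1 → mem=6 r[T1]=5 [RETRY]
6. LOAD T1 → mem=6 r[T1]=6 [LOAD]
7. CAS T1 → mem=7 r[T1]=6 [OK]
8. CAS T3 → mem=7 r[T3]=5 [RETRY]
9. LOAD T0 → mem=7 r[T0]=7 [LOAD]
10. CAS T0 → mem=8 r[T0]=7 [OK]
11. LOAD T0 → mem=8 r[T0]=8 [LOAD]
12. CAS T0 → mem=9 r[T0]=8 [OK]
13. LOAD T0 → mem=9 r[T0]=9 [LOAD]
14. CAS T0 → mem=10 r[T0]=9 [OK]

T1 = (1, 1)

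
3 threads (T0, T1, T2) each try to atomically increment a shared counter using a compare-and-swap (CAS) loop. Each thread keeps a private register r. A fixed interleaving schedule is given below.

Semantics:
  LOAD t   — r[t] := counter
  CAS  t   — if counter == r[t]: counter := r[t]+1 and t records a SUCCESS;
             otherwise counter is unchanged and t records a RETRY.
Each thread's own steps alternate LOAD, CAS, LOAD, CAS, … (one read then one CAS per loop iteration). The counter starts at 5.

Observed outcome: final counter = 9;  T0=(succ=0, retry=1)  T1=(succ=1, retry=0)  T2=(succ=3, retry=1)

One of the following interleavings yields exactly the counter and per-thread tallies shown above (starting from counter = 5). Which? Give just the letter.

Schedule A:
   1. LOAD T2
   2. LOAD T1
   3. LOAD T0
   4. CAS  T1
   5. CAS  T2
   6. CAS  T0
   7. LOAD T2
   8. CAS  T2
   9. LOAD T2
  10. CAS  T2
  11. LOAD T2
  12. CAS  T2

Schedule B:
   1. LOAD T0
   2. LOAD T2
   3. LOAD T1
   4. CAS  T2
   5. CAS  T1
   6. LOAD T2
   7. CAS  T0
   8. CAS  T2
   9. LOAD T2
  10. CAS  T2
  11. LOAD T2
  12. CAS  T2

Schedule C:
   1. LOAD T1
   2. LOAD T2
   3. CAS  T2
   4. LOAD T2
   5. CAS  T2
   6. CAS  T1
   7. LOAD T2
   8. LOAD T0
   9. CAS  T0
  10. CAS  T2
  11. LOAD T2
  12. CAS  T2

Run A:
   1) LOAD T2:  M=5  r_T2=5
   2) LOAD T1:  M=5  r_T1=5
   3) LOAD T0:  M=5  r_T0=5
   4) CAS  T1:  M=6  r_T1=5 ✓
   5) CAS  T2:  M=6  r_T2=5 ✗
   6) CAS  T0:  M=6  r_T0=5 ✗
   7) LOAD T2:  M=6  r_T2=6
   8) CAS  T2:  M=7  r_T2=6 ✓
   9) LOAD T2:  M=7  r_T2=7
  10) CAS  T2:  M=8  r_T2=7 ✓
  11) LOAD T2:  M=8  r_T2=8
  12) CAS  T2:  M=9  r_T2=8 ✓

A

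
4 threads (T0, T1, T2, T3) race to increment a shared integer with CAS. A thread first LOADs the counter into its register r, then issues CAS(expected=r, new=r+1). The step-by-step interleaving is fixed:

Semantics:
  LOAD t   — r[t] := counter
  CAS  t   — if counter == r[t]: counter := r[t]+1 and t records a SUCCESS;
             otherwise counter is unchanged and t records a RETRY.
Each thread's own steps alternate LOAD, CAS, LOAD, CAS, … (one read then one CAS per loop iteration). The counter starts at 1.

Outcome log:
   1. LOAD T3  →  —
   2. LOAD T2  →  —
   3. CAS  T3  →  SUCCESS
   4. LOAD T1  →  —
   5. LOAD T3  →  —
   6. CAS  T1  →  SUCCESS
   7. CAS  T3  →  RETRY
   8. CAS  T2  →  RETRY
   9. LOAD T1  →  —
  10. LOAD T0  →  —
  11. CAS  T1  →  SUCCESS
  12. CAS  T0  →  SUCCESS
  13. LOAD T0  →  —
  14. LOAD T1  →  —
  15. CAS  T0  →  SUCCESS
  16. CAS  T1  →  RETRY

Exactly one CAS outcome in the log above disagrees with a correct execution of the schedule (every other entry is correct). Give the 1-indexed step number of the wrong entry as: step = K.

step = 12

Correct run:
[1] T3.load  rd  (counter 1, T3.r 1)
[2] T2.load  rd  (counter 1, T2.r 1)
[3] T3.cas  hit  (counter 2, T3.r 1)
[4] T1.load  rd  (counter 2, T1.r 2)
[5] T3.load  rd  (counter 2, T3.r 2)
[6] T1.cas  hit  (counter 3, T1.r 2)
[7] T3.cas  miss  (counter 3, T3.r 2)
[8] T2.cas  miss  (counter 3, T2.r 1)
[9] T1.load  rd  (counter 3, T1.r 3)
[10] T0.load  rd  (counter 3, T0.r 3)
[11] T1.cas  hit  (counter 4, T1.r 3)
[12] T0.cas  miss  (counter 4, T0.r 3)
[13] T0.load  rd  (counter 4, T0.r 4)
[14] T1.load  rd  (counter 4, T1.r 4)
[15] T0.cas  hit  (counter 5, T0.r 4)
[16] T1.cas  miss  (counter 5, T1.r 4)
Log disagrees first at step 12.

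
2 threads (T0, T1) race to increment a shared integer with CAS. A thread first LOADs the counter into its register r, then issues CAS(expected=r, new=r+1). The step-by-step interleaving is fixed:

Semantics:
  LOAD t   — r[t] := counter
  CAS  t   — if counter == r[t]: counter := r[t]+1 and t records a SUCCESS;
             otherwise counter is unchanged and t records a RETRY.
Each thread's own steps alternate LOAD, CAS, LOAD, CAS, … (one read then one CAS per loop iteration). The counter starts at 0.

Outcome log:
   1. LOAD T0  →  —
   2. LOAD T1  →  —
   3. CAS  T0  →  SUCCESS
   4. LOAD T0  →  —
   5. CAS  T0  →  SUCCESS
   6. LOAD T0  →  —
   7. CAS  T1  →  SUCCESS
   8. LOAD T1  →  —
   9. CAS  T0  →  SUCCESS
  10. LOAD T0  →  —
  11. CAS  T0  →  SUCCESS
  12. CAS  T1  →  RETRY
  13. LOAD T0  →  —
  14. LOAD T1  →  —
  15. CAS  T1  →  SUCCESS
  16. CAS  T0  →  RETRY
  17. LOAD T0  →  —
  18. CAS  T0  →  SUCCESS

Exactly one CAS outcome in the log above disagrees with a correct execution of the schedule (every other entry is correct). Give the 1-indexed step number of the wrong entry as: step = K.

Reference trace:
[1] T0.load  rd  (counter 0, T0.r 0)
[2] T1.load  rd  (counter 0, T1.r 0)
[3] T0.cas  hit  (counter 1, T0.r 0)
[4] T0.load  rd  (counter 1, T0.r 1)
[5] T0.cas  hit  (counter 2, T0.r 1)
[6] T0.load  rd  (counter 2, T0.r 2)
[7] T1.cas  miss  (counter 2, T1.r 0)
[8] T1.load  rd  (counter 2, T1.r 2)
[9] T0.cas  hit  (counter 3, T0.r 2)
[10] T0.load  rd  (counter 3, T0.r 3)
[11] T0.cas  hit  (counter 4, T0.r 3)
[12] T1.cas  miss  (counter 4, T1.r 2)
[13] T0.load  rd  (counter 4, T0.r 4)
[14] T1.load  rd  (counter 4, T1.r 4)
[15] T1.cas  hit  (counter 5, T1.r 4)
[16] T0.cas  miss  (counter 5, T0.r 4)
[17] T0.load  rd  (counter 5, T0.r 5)
[18] T0.cas  hit  (counter 6, T0.r 5)
Mismatch at 7.

step = 7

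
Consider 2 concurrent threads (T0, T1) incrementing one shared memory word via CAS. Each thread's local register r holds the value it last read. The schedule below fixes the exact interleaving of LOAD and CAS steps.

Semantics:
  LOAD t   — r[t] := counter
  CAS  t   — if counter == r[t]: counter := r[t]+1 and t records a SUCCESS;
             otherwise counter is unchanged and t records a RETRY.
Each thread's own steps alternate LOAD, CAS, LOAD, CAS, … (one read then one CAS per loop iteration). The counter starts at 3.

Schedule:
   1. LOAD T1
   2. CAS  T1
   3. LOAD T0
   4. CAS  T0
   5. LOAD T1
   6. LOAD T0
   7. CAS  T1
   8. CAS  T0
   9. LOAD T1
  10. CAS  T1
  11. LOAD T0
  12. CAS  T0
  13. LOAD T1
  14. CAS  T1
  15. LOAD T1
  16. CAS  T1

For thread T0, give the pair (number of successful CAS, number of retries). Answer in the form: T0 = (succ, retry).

T0 = (2, 1)

#1 T1 reads 3
#2 T1 CAS(3→4) writes; counter now 4
#3 T0 reads 4
#4 T0 CAS(4→5) writes; counter now 5
#5 T1 reads 5
#6 T0 reads 5
#7 T1 CAS(5→6) writes; counter now 6
#8 T0 CAS(5→6) fails; counter now 6
#9 T1 reads 6
#10 T1 CAS(6→7) writes; counter now 7
#11 T0 reads 7
#12 T0 CAS(7→8) writes; counter now 8
#13 T1 reads 8
#14 T1 CAS(8→9) writes; counter now 9
#15 T1 reads 9
#16 T1 CAS(9→10) writes; counter now 10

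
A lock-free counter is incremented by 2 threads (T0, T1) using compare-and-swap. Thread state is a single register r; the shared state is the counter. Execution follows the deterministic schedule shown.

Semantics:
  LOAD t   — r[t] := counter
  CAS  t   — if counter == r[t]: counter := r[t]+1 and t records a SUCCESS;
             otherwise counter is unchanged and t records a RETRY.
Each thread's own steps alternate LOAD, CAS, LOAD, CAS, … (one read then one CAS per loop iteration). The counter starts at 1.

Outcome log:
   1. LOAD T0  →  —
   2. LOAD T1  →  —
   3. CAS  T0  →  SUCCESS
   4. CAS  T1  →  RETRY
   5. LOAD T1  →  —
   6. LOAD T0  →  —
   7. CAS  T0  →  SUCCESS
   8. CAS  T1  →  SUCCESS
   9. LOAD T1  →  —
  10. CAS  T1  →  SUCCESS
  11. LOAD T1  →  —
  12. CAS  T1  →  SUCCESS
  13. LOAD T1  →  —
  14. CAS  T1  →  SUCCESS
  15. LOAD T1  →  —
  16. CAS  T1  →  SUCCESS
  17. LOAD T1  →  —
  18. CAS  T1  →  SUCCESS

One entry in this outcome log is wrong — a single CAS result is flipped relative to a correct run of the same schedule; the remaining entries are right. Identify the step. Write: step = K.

Reference trace:
[1] T0.load  rd  (counter 1, T0.r 1)
[2] T1.load  rd  (counter 1, T1.r 1)
[3] T0.cas  hit  (counter 2, T0.r 1)
[4] T1.cas  miss  (counter 2, T1.r 1)
[5] T1.load  rd  (counter 2, T1.r 2)
[6] T0.load  rd  (counter 2, T0.r 2)
[7] T0.cas  hit  (counter 3, T0.r 2)
[8] T1.cas  miss  (counter 3, T1.r 2)
[9] T1.load  rd  (counter 3, T1.r 3)
[10] T1.cas  hit  (counter 4, T1.r 3)
[11] T1.load  rd  (counter 4, T1.r 4)
[12] T1.cas  hit  (counter 5, T1.r 4)
[13] T1.load  rd  (counter 5, T1.r 5)
[14] T1.cas  hit  (counter 6, T1.r 5)
[15] T1.load  rd  (counter 6, T1.r 6)
[16] T1.cas  hit  (counter 7, T1.r 6)
[17] T1.load  rd  (counter 7, T1.r 7)
[18] T1.cas  hit  (counter 8, T1.r 7)
Flip is step 8.

step = 8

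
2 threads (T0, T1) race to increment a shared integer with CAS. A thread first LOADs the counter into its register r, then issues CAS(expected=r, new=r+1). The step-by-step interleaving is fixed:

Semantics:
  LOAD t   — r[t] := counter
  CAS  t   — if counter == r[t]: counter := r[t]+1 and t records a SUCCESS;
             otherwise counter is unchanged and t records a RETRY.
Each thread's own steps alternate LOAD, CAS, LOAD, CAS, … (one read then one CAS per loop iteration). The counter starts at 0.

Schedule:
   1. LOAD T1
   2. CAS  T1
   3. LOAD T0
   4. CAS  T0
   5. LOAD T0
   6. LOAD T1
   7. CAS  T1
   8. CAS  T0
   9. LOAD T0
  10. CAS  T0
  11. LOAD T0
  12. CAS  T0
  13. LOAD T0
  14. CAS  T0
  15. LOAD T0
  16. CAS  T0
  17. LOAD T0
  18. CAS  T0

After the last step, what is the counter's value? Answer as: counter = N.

counter = 8

   1) LOAD T1:  M=0  r_T1=0
   2) CAS  T1:  M=1  r_T1=0 ✓
   3) LOAD T0:  M=1  r_T0=1
   4) CAS  T0:  M=2  r_T0=1 ✓
   5) LOAD T0:  M=2  r_T0=2
   6) LOAD T1:  M=2  r_T1=2
   7) CAS  T1:  M=3  r_T1=2 ✓
   8) CAS  T0:  M=3  r_T0=2 ✗
   9) LOAD T0:  M=3  r_T0=3
  10) CAS  T0:  M=4  r_T0=3 ✓
  11) LOAD T0:  M=4  r_T0=4
  12) CAS  T0:  M=5  r_T0=4 ✓
  13) LOAD T0:  M=5  r_T0=5
  14) CAS  T0:  M=6  r_T0=5 ✓
  15) LOAD T0:  M=6  r_T0=6
  16) CAS  T0:  M=7  r_T0=6 ✓
  17) LOAD T0:  M=7  r_T0=7
  18) CAS  T0:  M=8  r_T0=7 ✓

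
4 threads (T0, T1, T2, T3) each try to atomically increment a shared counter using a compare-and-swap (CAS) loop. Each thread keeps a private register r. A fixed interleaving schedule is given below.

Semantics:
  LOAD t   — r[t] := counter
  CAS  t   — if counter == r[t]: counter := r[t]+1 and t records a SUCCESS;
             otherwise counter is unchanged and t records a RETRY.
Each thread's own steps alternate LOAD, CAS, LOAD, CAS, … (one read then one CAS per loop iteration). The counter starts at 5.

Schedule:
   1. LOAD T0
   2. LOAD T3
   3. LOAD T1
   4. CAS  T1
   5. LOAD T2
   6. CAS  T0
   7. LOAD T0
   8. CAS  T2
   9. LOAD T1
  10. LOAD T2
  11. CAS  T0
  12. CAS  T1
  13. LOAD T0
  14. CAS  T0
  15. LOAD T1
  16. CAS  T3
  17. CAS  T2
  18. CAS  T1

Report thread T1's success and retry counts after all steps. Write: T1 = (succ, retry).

[1] T0.load  rd  (counter 5, T0.r 5)
[2] T3.load  rd  (counter 5, T3.r 5)
[3] T1.load  rd  (counter 5, T1.r 5)
[4] T1.cas  hit  (counter 6, T1.r 5)
[5] T2.load  rd  (counter 6, T2.r 6)
[6] T0.cas  miss  (counter 6, T0.r 5)
[7] T0.load  rd  (counter 6, T0.r 6)
[8] T2.cas  hit  (counter 7, T2.r 6)
[9] T1.load  rd  (counter 7, T1.r 7)
[10] T2.load  rd  (counter 7, T2.r 7)
[11] T0.cas  miss  (counter 7, T0.r 6)
[12] T1.cas  hit  (counter 8, T1.r 7)
[13] T0.load  rd  (counter 8, T0.r 8)
[14] T0.cas  hit  (counter 9, T0.r 8)
[15] T1.load  rd  (counter 9, T1.r 9)
[16] T3.cas  miss  (counter 9, T3.r 5)
[17] T2.cas  miss  (counter 9, T2.r 7)
[18] T1.cas  hit  (counter 10, T1.r 9)

T1 = (3, 0)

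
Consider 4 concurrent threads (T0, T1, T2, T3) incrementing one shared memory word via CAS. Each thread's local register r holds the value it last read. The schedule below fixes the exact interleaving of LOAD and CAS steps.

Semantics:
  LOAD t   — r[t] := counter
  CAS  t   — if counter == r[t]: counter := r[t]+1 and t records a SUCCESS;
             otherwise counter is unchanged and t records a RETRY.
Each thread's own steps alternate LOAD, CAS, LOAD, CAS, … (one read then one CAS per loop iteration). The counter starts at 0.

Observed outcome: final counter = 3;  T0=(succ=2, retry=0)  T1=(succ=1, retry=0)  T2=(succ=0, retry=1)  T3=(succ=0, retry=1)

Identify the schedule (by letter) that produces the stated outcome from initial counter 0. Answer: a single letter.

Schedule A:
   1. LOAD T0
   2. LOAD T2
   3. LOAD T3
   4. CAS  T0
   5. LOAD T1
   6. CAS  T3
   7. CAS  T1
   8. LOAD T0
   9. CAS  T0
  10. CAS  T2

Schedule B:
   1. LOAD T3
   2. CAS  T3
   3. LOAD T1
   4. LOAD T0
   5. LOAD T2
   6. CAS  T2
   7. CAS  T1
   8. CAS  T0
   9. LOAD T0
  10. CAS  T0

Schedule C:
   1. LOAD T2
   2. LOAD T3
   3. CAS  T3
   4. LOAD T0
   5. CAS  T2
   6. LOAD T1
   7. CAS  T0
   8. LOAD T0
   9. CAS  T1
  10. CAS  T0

A

Tracing schedule A:
   1) LOAD T0:  M=0  r_T0=0
   2) LOAD T2:  M=0  r_T2=0
   3) LOAD T3:  M=0  r_T3=0
   4) CAS  T0:  M=1  r_T0=0 ✓
   5) LOAD T1:  M=1  r_T1=1
   6) CAS  T3:  M=1  r_T3=0 ✗
   7) CAS  T1:  M=2  r_T1=1 ✓
   8) LOAD T0:  M=2  r_T0=2
   9) CAS  T0:  M=3  r_T0=2 ✓
  10) CAS  T2:  M=3  r_T2=0 ✗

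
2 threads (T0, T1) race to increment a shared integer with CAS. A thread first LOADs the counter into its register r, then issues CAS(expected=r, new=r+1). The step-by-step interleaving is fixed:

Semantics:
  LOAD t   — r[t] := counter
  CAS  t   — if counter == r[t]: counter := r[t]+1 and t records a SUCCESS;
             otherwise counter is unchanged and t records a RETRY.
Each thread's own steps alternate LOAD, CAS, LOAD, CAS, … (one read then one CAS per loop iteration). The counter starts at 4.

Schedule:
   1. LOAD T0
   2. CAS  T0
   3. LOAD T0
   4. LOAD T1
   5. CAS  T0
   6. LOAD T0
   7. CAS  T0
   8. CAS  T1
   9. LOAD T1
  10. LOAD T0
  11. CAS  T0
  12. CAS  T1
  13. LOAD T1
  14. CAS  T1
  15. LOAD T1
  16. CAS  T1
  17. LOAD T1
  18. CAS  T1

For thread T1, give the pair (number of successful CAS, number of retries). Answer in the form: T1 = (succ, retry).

T1 = (3, 2)

T0 LOAD — after: cnt=4, r=4 — load
T0 CAS — after: cnt=5, r=4 — ok
T0 LOAD — after: cnt=5, r=5 — load
T1 LOAD — after: cnt=5, r=5 — load
T0 CAS — after: cnt=6, r=5 — ok
T0 LOAD — after: cnt=6, r=6 — load
T0 CAS — after: cnt=7, r=6 — ok
T1 CAS — after: cnt=7, r=5 — retry
T1 LOAD — after: cnt=7, r=7 — load
T0 LOAD — after: cnt=7, r=7 — load
T0 CAS — after: cnt=8, r=7 — ok
T1 CAS — after: cnt=8, r=7 — retry
T1 LOAD — after: cnt=8, r=8 — load
T1 CAS — after: cnt=9, r=8 — ok
T1 LOAD — after: cnt=9, r=9 — load
T1 CAS — after: cnt=10, r=9 — ok
T1 LOAD — after: cnt=10, r=10 — load
T1 CAS — after: cnt=11, r=10 — ok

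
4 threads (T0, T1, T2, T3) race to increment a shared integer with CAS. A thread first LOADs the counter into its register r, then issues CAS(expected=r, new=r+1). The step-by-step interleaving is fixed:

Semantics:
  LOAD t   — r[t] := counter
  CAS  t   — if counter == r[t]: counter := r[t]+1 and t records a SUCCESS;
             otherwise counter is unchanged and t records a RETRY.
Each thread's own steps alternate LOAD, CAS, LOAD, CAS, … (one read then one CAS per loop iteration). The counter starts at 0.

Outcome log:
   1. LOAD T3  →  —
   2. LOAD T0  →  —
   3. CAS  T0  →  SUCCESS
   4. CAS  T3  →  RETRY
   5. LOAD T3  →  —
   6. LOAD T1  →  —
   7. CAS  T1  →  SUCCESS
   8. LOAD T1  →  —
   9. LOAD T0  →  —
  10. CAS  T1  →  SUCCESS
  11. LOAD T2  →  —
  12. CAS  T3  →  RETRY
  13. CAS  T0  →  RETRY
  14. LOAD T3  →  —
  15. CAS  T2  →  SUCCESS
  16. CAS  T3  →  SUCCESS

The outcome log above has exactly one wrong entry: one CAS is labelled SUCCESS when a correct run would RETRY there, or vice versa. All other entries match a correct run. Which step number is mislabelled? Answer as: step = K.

Reference trace:
   1) LOAD T3:  M=0  r_T3=0
   2) LOAD T0:  M=0  r_T0=0
   3) CAS  T0:  M=1  r_T0=0 ✓
   4) CAS  T3:  M=1  r_T3=0 ✗
   5) LOAD T3:  M=1  r_T3=1
   6) LOAD T1:  M=1  r_T1=1
   7) CAS  T1:  M=2  r_T1=1 ✓
   8) LOAD T1:  M=2  r_T1=2
   9) LOAD T0:  M=2  r_T0=2
  10) CAS  T1:  M=3  r_T1=2 ✓
  11) LOAD T2:  M=3  r_T2=3
  12) CAS  T3:  M=3  r_T3=1 ✗
  13) CAS  T0:  M=3  r_T0=2 ✗
  14) LOAD T3:  M=3  r_T3=3
  15) CAS  T2:  M=4  r_T2=3 ✓
  16) CAS  T3:  M=4  r_T3=3 ✗
Mismatch at 16.

step = 16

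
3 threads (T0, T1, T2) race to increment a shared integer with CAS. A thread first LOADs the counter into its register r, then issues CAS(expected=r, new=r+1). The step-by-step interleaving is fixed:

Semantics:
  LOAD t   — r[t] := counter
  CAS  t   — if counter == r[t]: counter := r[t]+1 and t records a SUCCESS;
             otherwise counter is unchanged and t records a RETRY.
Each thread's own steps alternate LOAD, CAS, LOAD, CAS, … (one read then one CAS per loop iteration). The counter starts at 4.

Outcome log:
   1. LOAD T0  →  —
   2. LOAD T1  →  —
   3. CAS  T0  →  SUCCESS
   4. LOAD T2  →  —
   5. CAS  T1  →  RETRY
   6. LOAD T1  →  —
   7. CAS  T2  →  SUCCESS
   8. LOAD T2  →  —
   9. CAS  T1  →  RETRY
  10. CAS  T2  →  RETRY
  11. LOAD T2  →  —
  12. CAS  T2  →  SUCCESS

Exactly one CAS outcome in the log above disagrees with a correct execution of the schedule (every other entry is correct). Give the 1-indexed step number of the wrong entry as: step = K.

Correct run:
T0 LOAD — after: cnt=4, r=4 — load
T1 LOAD — after: cnt=4, r=4 — load
T0 CAS — after: cnt=5, r=4 — ok
T2 LOAD — after: cnt=5, r=5 — load
T1 CAS — after: cnt=5, r=4 — retry
T1 LOAD — after: cnt=5, r=5 — load
T2 CAS — after: cnt=6, r=5 — ok
T2 LOAD — after: cnt=6, r=6 — load
T1 CAS — after: cnt=6, r=5 — retry
T2 CAS — after: cnt=7, r=6 — ok
T2 LOAD — after: cnt=7, r=7 — load
T2 CAS — after: cnt=8, r=7 — ok
Flip is step 10.

step = 10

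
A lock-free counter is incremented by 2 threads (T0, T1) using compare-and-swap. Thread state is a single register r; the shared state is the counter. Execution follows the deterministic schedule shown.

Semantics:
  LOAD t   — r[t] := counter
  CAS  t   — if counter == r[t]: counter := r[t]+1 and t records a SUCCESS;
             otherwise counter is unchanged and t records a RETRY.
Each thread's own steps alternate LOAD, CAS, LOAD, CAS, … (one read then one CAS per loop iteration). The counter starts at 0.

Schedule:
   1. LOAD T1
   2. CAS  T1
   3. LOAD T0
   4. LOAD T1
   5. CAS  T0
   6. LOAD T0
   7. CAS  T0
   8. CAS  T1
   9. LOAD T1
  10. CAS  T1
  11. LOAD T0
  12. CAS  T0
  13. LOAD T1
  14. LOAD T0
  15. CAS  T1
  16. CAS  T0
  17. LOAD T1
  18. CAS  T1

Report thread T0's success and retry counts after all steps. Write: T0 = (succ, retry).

[1] T1.load  rd  (counter 0, T1.r 0)
[2] T1.cas  hit  (counter 1, T1.r 0)
[3] T0.load  rd  (counter 1, T0.r 1)
[4] T1.load  rd  (counter 1, T1.r 1)
[5] T0.cas  hit  (counter 2, T0.r 1)
[6] T0.load  rd  (counter 2, T0.r 2)
[7] T0.cas  hit  (counter 3, T0.r 2)
[8] T1.cas  miss  (counter 3, T1.r 1)
[9] T1.load  rd  (counter 3, T1.r 3)
[10] T1.cas  hit  (counter 4, T1.r 3)
[11] T0.load  rd  (counter 4, T0.r 4)
[12] T0.cas  hit  (counter 5, T0.r 4)
[13] T1.load  rd  (counter 5, T1.r 5)
[14] T0.load  rd  (counter 5, T0.r 5)
[15] T1.cas  hit  (counter 6, T1.r 5)
[16] T0.cas  miss  (counter 6, T0.r 5)
[17] T1.load  rd  (counter 6, T1.r 6)
[18] T1.cas  hit  (counter 7, T1.r 6)

T0 = (3, 1)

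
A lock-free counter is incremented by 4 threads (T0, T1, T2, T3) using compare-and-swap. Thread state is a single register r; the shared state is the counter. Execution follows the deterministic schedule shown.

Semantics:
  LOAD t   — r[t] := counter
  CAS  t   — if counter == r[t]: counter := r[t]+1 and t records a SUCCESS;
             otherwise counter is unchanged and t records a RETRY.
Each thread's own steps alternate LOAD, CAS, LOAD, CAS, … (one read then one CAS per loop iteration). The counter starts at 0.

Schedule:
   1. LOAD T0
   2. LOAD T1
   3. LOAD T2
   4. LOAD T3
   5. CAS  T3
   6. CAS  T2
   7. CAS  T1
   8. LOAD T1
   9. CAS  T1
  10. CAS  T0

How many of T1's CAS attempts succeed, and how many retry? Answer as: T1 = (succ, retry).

T1 = (1, 1)

step 1: T0 LOAD ⇒ load; ctr=0 reg=0
step 2: T1 LOAD ⇒ load; ctr=0 reg=0
step 3: T2 LOAD ⇒ load; ctr=0 reg=0
step 4: T3 LOAD ⇒ load; ctr=0 reg=0
step 5: T3 CAS ⇒ ok; ctr=1 reg=0
step 6: T2 CAS ⇒ retry; ctr=1 reg=0
step 7: T1 CAS ⇒ retry; ctr=1 reg=0
step 8: T1 LOAD ⇒ load; ctr=1 reg=1
step 9: T1 CAS ⇒ ok; ctr=2 reg=1
step 10: T0 CAS ⇒ retry; ctr=2 reg=0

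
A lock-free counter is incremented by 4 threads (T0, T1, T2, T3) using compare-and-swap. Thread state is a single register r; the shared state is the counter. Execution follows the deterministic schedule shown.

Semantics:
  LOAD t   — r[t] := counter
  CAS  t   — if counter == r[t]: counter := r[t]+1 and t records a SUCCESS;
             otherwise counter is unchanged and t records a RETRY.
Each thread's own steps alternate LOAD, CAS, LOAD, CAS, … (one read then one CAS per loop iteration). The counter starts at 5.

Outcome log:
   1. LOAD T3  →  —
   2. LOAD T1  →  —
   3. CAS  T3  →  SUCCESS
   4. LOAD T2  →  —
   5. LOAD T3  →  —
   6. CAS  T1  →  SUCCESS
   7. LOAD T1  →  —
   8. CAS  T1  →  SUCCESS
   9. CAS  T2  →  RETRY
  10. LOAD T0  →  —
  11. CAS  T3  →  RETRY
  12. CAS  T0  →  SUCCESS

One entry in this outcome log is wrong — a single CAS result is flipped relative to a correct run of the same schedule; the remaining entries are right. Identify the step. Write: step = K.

step = 6

Re-executing:
[1] T3.load  rd  (counter 5, T3.r 5)
[2] T1.load  rd  (counter 5, T1.r 5)
[3] T3.cas  hit  (counter 6, T3.r 5)
[4] T2.load  rd  (counter 6, T2.r 6)
[5] T3.load  rd  (counter 6, T3.r 6)
[6] T1.cas  miss  (counter 6, T1.r 5)
[7] T1.load  rd  (counter 6, T1.r 6)
[8] T1.cas  hit  (counter 7, T1.r 6)
[9] T2.cas  miss  (counter 7, T2.r 6)
[10] T0.load  rd  (counter 7, T0.r 7)
[11] T3.cas  miss  (counter 7, T3.r 6)
[12] T0.cas  hit  (counter 8, T0.r 7)
Mismatch at 6.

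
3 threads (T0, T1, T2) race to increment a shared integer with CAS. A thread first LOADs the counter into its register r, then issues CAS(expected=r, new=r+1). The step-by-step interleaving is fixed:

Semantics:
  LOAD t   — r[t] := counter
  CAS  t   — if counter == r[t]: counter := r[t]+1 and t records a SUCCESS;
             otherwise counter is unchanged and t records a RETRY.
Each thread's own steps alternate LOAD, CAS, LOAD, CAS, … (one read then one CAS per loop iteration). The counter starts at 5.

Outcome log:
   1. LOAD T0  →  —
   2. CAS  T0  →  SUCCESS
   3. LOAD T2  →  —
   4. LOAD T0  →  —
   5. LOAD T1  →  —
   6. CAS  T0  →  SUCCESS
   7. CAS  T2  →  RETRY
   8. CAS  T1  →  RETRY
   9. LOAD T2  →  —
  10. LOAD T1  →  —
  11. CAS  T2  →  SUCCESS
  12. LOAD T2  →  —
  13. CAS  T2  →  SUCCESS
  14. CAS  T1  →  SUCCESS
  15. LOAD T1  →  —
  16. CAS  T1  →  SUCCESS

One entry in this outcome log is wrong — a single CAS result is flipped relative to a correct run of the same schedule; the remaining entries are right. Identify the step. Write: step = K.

step = 14

Reference trace:
#1 T0 reads 5
#2 T0 CAS(5→6) writes; counter now 6
#3 T2 reads 6
#4 T0 reads 6
#5 T1 reads 6
#6 T0 CAS(6→7) writes; counter now 7
#7 T2 CAS(6→7) fails; counter now 7
#8 T1 CAS(6→7) fails; counter now 7
#9 T2 reads 7
#10 T1 reads 7
#11 T2 CAS(7→8) writes; counter now 8
#12 T2 reads 8
#13 T2 CAS(8→9) writes; counter now 9
#14 T1 CAS(7→8) fails; counter now 9
#15 T1 reads 9
#16 T1 CAS(9→10) writes; counter now 10
Log disagrees first at step 14.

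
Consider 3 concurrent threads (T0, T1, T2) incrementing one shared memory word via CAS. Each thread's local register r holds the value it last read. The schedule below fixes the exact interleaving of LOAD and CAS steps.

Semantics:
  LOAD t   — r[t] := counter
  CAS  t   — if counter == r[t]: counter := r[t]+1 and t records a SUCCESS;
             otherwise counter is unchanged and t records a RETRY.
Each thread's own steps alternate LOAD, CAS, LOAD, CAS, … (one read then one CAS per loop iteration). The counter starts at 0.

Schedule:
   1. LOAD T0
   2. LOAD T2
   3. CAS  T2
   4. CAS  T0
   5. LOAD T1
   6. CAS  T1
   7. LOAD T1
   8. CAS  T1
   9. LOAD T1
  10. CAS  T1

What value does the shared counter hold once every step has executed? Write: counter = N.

1. LOAD T0 → mem=0 r[T0]=0 [LOAD]
2. LOAD T2 → mem=0 r[T2]=0 [LOAD]
3. CAS T2 → mem=1 r[T2]=0 [OK]
4. CAS T0 → mem=1 r[T0]=0 [RETRY]
5. LOAD T1 → mem=1 r[T1]=1 [LOAD]
6. CAS T1 → mem=2 r[T1]=1 [OK]
7. LOAD T1 → mem=2 r[T1]=2 [LOAD]
8. CAS T1 → mem=3 r[T1]=2 [OK]
9. LOAD T1 → mem=3 r[T1]=3 [LOAD]
10. CAS T1 → mem=4 r[T1]=3 [OK]

counter = 4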